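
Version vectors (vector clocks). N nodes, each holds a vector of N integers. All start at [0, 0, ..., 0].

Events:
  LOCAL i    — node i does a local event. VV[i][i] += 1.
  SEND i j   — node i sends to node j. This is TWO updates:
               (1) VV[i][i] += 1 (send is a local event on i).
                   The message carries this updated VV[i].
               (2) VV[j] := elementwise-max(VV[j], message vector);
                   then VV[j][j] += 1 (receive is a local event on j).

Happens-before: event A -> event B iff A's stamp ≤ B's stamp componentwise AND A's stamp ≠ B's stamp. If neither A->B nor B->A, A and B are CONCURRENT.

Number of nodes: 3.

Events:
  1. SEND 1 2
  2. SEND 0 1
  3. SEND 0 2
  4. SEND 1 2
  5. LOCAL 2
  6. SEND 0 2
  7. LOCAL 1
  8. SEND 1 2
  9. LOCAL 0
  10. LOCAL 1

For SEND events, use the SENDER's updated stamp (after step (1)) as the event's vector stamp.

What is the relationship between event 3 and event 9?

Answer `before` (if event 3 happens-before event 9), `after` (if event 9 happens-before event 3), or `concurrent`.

Initial: VV[0]=[0, 0, 0]
Initial: VV[1]=[0, 0, 0]
Initial: VV[2]=[0, 0, 0]
Event 1: SEND 1->2: VV[1][1]++ -> VV[1]=[0, 1, 0], msg_vec=[0, 1, 0]; VV[2]=max(VV[2],msg_vec) then VV[2][2]++ -> VV[2]=[0, 1, 1]
Event 2: SEND 0->1: VV[0][0]++ -> VV[0]=[1, 0, 0], msg_vec=[1, 0, 0]; VV[1]=max(VV[1],msg_vec) then VV[1][1]++ -> VV[1]=[1, 2, 0]
Event 3: SEND 0->2: VV[0][0]++ -> VV[0]=[2, 0, 0], msg_vec=[2, 0, 0]; VV[2]=max(VV[2],msg_vec) then VV[2][2]++ -> VV[2]=[2, 1, 2]
Event 4: SEND 1->2: VV[1][1]++ -> VV[1]=[1, 3, 0], msg_vec=[1, 3, 0]; VV[2]=max(VV[2],msg_vec) then VV[2][2]++ -> VV[2]=[2, 3, 3]
Event 5: LOCAL 2: VV[2][2]++ -> VV[2]=[2, 3, 4]
Event 6: SEND 0->2: VV[0][0]++ -> VV[0]=[3, 0, 0], msg_vec=[3, 0, 0]; VV[2]=max(VV[2],msg_vec) then VV[2][2]++ -> VV[2]=[3, 3, 5]
Event 7: LOCAL 1: VV[1][1]++ -> VV[1]=[1, 4, 0]
Event 8: SEND 1->2: VV[1][1]++ -> VV[1]=[1, 5, 0], msg_vec=[1, 5, 0]; VV[2]=max(VV[2],msg_vec) then VV[2][2]++ -> VV[2]=[3, 5, 6]
Event 9: LOCAL 0: VV[0][0]++ -> VV[0]=[4, 0, 0]
Event 10: LOCAL 1: VV[1][1]++ -> VV[1]=[1, 6, 0]
Event 3 stamp: [2, 0, 0]
Event 9 stamp: [4, 0, 0]
[2, 0, 0] <= [4, 0, 0]? True
[4, 0, 0] <= [2, 0, 0]? False
Relation: before

Answer: before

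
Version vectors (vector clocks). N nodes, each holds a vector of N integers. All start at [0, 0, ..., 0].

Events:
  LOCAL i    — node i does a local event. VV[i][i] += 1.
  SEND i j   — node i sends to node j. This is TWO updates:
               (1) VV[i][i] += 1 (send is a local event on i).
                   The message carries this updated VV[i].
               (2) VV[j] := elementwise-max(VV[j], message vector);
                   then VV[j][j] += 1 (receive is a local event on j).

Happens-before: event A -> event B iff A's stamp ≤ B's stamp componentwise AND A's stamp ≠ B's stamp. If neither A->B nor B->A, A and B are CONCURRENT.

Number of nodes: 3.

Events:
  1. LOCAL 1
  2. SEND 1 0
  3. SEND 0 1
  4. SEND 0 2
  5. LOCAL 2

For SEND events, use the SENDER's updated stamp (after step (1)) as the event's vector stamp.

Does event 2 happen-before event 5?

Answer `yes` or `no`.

Answer: yes

Derivation:
Initial: VV[0]=[0, 0, 0]
Initial: VV[1]=[0, 0, 0]
Initial: VV[2]=[0, 0, 0]
Event 1: LOCAL 1: VV[1][1]++ -> VV[1]=[0, 1, 0]
Event 2: SEND 1->0: VV[1][1]++ -> VV[1]=[0, 2, 0], msg_vec=[0, 2, 0]; VV[0]=max(VV[0],msg_vec) then VV[0][0]++ -> VV[0]=[1, 2, 0]
Event 3: SEND 0->1: VV[0][0]++ -> VV[0]=[2, 2, 0], msg_vec=[2, 2, 0]; VV[1]=max(VV[1],msg_vec) then VV[1][1]++ -> VV[1]=[2, 3, 0]
Event 4: SEND 0->2: VV[0][0]++ -> VV[0]=[3, 2, 0], msg_vec=[3, 2, 0]; VV[2]=max(VV[2],msg_vec) then VV[2][2]++ -> VV[2]=[3, 2, 1]
Event 5: LOCAL 2: VV[2][2]++ -> VV[2]=[3, 2, 2]
Event 2 stamp: [0, 2, 0]
Event 5 stamp: [3, 2, 2]
[0, 2, 0] <= [3, 2, 2]? True. Equal? False. Happens-before: True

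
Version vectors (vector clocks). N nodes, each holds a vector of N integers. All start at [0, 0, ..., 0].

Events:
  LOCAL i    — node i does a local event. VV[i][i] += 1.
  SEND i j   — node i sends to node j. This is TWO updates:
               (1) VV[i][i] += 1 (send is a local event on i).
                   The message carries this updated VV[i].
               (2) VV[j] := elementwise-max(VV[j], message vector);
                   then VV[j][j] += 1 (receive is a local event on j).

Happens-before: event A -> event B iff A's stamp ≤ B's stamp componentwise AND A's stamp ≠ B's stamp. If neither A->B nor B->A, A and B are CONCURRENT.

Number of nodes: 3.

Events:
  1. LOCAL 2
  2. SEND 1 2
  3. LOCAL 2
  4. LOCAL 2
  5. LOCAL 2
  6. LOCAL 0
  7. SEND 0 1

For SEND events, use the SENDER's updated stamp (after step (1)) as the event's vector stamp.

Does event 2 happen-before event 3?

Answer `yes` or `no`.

Answer: yes

Derivation:
Initial: VV[0]=[0, 0, 0]
Initial: VV[1]=[0, 0, 0]
Initial: VV[2]=[0, 0, 0]
Event 1: LOCAL 2: VV[2][2]++ -> VV[2]=[0, 0, 1]
Event 2: SEND 1->2: VV[1][1]++ -> VV[1]=[0, 1, 0], msg_vec=[0, 1, 0]; VV[2]=max(VV[2],msg_vec) then VV[2][2]++ -> VV[2]=[0, 1, 2]
Event 3: LOCAL 2: VV[2][2]++ -> VV[2]=[0, 1, 3]
Event 4: LOCAL 2: VV[2][2]++ -> VV[2]=[0, 1, 4]
Event 5: LOCAL 2: VV[2][2]++ -> VV[2]=[0, 1, 5]
Event 6: LOCAL 0: VV[0][0]++ -> VV[0]=[1, 0, 0]
Event 7: SEND 0->1: VV[0][0]++ -> VV[0]=[2, 0, 0], msg_vec=[2, 0, 0]; VV[1]=max(VV[1],msg_vec) then VV[1][1]++ -> VV[1]=[2, 2, 0]
Event 2 stamp: [0, 1, 0]
Event 3 stamp: [0, 1, 3]
[0, 1, 0] <= [0, 1, 3]? True. Equal? False. Happens-before: True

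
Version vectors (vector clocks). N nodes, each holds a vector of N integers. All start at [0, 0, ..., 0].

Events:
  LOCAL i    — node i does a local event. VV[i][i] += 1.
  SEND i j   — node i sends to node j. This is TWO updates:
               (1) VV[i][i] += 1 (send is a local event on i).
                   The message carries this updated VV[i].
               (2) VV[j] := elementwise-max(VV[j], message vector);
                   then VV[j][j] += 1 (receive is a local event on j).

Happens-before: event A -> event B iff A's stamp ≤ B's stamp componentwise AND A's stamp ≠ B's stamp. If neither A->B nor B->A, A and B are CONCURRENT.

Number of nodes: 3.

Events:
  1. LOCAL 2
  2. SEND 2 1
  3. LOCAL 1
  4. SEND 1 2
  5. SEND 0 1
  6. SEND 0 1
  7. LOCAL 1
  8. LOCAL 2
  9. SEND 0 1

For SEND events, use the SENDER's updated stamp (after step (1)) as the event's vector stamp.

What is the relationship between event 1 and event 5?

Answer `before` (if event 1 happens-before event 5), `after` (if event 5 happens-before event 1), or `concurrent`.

Answer: concurrent

Derivation:
Initial: VV[0]=[0, 0, 0]
Initial: VV[1]=[0, 0, 0]
Initial: VV[2]=[0, 0, 0]
Event 1: LOCAL 2: VV[2][2]++ -> VV[2]=[0, 0, 1]
Event 2: SEND 2->1: VV[2][2]++ -> VV[2]=[0, 0, 2], msg_vec=[0, 0, 2]; VV[1]=max(VV[1],msg_vec) then VV[1][1]++ -> VV[1]=[0, 1, 2]
Event 3: LOCAL 1: VV[1][1]++ -> VV[1]=[0, 2, 2]
Event 4: SEND 1->2: VV[1][1]++ -> VV[1]=[0, 3, 2], msg_vec=[0, 3, 2]; VV[2]=max(VV[2],msg_vec) then VV[2][2]++ -> VV[2]=[0, 3, 3]
Event 5: SEND 0->1: VV[0][0]++ -> VV[0]=[1, 0, 0], msg_vec=[1, 0, 0]; VV[1]=max(VV[1],msg_vec) then VV[1][1]++ -> VV[1]=[1, 4, 2]
Event 6: SEND 0->1: VV[0][0]++ -> VV[0]=[2, 0, 0], msg_vec=[2, 0, 0]; VV[1]=max(VV[1],msg_vec) then VV[1][1]++ -> VV[1]=[2, 5, 2]
Event 7: LOCAL 1: VV[1][1]++ -> VV[1]=[2, 6, 2]
Event 8: LOCAL 2: VV[2][2]++ -> VV[2]=[0, 3, 4]
Event 9: SEND 0->1: VV[0][0]++ -> VV[0]=[3, 0, 0], msg_vec=[3, 0, 0]; VV[1]=max(VV[1],msg_vec) then VV[1][1]++ -> VV[1]=[3, 7, 2]
Event 1 stamp: [0, 0, 1]
Event 5 stamp: [1, 0, 0]
[0, 0, 1] <= [1, 0, 0]? False
[1, 0, 0] <= [0, 0, 1]? False
Relation: concurrent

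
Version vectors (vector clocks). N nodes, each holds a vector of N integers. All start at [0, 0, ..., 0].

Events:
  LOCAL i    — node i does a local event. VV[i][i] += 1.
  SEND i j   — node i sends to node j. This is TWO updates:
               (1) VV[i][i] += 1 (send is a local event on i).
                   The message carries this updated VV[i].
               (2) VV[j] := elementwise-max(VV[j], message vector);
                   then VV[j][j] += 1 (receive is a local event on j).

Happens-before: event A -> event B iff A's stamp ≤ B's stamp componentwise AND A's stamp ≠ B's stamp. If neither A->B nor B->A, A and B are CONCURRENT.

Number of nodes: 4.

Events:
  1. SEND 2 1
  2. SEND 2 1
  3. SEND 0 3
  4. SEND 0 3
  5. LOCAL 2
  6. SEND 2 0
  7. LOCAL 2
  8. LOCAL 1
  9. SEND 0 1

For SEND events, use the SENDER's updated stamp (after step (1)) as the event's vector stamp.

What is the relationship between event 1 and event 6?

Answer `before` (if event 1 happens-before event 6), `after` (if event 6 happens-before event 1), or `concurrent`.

Answer: before

Derivation:
Initial: VV[0]=[0, 0, 0, 0]
Initial: VV[1]=[0, 0, 0, 0]
Initial: VV[2]=[0, 0, 0, 0]
Initial: VV[3]=[0, 0, 0, 0]
Event 1: SEND 2->1: VV[2][2]++ -> VV[2]=[0, 0, 1, 0], msg_vec=[0, 0, 1, 0]; VV[1]=max(VV[1],msg_vec) then VV[1][1]++ -> VV[1]=[0, 1, 1, 0]
Event 2: SEND 2->1: VV[2][2]++ -> VV[2]=[0, 0, 2, 0], msg_vec=[0, 0, 2, 0]; VV[1]=max(VV[1],msg_vec) then VV[1][1]++ -> VV[1]=[0, 2, 2, 0]
Event 3: SEND 0->3: VV[0][0]++ -> VV[0]=[1, 0, 0, 0], msg_vec=[1, 0, 0, 0]; VV[3]=max(VV[3],msg_vec) then VV[3][3]++ -> VV[3]=[1, 0, 0, 1]
Event 4: SEND 0->3: VV[0][0]++ -> VV[0]=[2, 0, 0, 0], msg_vec=[2, 0, 0, 0]; VV[3]=max(VV[3],msg_vec) then VV[3][3]++ -> VV[3]=[2, 0, 0, 2]
Event 5: LOCAL 2: VV[2][2]++ -> VV[2]=[0, 0, 3, 0]
Event 6: SEND 2->0: VV[2][2]++ -> VV[2]=[0, 0, 4, 0], msg_vec=[0, 0, 4, 0]; VV[0]=max(VV[0],msg_vec) then VV[0][0]++ -> VV[0]=[3, 0, 4, 0]
Event 7: LOCAL 2: VV[2][2]++ -> VV[2]=[0, 0, 5, 0]
Event 8: LOCAL 1: VV[1][1]++ -> VV[1]=[0, 3, 2, 0]
Event 9: SEND 0->1: VV[0][0]++ -> VV[0]=[4, 0, 4, 0], msg_vec=[4, 0, 4, 0]; VV[1]=max(VV[1],msg_vec) then VV[1][1]++ -> VV[1]=[4, 4, 4, 0]
Event 1 stamp: [0, 0, 1, 0]
Event 6 stamp: [0, 0, 4, 0]
[0, 0, 1, 0] <= [0, 0, 4, 0]? True
[0, 0, 4, 0] <= [0, 0, 1, 0]? False
Relation: before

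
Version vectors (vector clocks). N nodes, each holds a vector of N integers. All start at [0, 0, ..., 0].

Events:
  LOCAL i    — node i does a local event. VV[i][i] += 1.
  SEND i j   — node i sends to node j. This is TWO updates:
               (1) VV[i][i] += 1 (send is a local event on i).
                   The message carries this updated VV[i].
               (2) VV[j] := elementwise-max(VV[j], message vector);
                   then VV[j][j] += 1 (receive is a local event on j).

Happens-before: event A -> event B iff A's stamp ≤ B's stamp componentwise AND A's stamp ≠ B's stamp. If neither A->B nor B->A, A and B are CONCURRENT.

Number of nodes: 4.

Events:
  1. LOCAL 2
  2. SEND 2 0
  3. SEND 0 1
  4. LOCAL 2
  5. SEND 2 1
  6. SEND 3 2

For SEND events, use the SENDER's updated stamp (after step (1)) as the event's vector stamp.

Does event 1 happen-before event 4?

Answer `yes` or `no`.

Answer: yes

Derivation:
Initial: VV[0]=[0, 0, 0, 0]
Initial: VV[1]=[0, 0, 0, 0]
Initial: VV[2]=[0, 0, 0, 0]
Initial: VV[3]=[0, 0, 0, 0]
Event 1: LOCAL 2: VV[2][2]++ -> VV[2]=[0, 0, 1, 0]
Event 2: SEND 2->0: VV[2][2]++ -> VV[2]=[0, 0, 2, 0], msg_vec=[0, 0, 2, 0]; VV[0]=max(VV[0],msg_vec) then VV[0][0]++ -> VV[0]=[1, 0, 2, 0]
Event 3: SEND 0->1: VV[0][0]++ -> VV[0]=[2, 0, 2, 0], msg_vec=[2, 0, 2, 0]; VV[1]=max(VV[1],msg_vec) then VV[1][1]++ -> VV[1]=[2, 1, 2, 0]
Event 4: LOCAL 2: VV[2][2]++ -> VV[2]=[0, 0, 3, 0]
Event 5: SEND 2->1: VV[2][2]++ -> VV[2]=[0, 0, 4, 0], msg_vec=[0, 0, 4, 0]; VV[1]=max(VV[1],msg_vec) then VV[1][1]++ -> VV[1]=[2, 2, 4, 0]
Event 6: SEND 3->2: VV[3][3]++ -> VV[3]=[0, 0, 0, 1], msg_vec=[0, 0, 0, 1]; VV[2]=max(VV[2],msg_vec) then VV[2][2]++ -> VV[2]=[0, 0, 5, 1]
Event 1 stamp: [0, 0, 1, 0]
Event 4 stamp: [0, 0, 3, 0]
[0, 0, 1, 0] <= [0, 0, 3, 0]? True. Equal? False. Happens-before: True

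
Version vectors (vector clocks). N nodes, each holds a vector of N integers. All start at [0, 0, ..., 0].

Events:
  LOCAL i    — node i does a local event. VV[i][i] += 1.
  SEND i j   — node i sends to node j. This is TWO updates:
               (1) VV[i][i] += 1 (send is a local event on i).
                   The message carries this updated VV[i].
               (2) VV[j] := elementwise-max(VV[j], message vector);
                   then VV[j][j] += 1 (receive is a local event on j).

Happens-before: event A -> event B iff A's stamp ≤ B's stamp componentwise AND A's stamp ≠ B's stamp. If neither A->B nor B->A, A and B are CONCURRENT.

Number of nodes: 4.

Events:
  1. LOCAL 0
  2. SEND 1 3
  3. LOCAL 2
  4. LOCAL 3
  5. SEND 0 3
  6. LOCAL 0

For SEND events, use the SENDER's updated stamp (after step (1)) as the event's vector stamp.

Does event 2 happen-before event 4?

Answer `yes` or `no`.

Initial: VV[0]=[0, 0, 0, 0]
Initial: VV[1]=[0, 0, 0, 0]
Initial: VV[2]=[0, 0, 0, 0]
Initial: VV[3]=[0, 0, 0, 0]
Event 1: LOCAL 0: VV[0][0]++ -> VV[0]=[1, 0, 0, 0]
Event 2: SEND 1->3: VV[1][1]++ -> VV[1]=[0, 1, 0, 0], msg_vec=[0, 1, 0, 0]; VV[3]=max(VV[3],msg_vec) then VV[3][3]++ -> VV[3]=[0, 1, 0, 1]
Event 3: LOCAL 2: VV[2][2]++ -> VV[2]=[0, 0, 1, 0]
Event 4: LOCAL 3: VV[3][3]++ -> VV[3]=[0, 1, 0, 2]
Event 5: SEND 0->3: VV[0][0]++ -> VV[0]=[2, 0, 0, 0], msg_vec=[2, 0, 0, 0]; VV[3]=max(VV[3],msg_vec) then VV[3][3]++ -> VV[3]=[2, 1, 0, 3]
Event 6: LOCAL 0: VV[0][0]++ -> VV[0]=[3, 0, 0, 0]
Event 2 stamp: [0, 1, 0, 0]
Event 4 stamp: [0, 1, 0, 2]
[0, 1, 0, 0] <= [0, 1, 0, 2]? True. Equal? False. Happens-before: True

Answer: yes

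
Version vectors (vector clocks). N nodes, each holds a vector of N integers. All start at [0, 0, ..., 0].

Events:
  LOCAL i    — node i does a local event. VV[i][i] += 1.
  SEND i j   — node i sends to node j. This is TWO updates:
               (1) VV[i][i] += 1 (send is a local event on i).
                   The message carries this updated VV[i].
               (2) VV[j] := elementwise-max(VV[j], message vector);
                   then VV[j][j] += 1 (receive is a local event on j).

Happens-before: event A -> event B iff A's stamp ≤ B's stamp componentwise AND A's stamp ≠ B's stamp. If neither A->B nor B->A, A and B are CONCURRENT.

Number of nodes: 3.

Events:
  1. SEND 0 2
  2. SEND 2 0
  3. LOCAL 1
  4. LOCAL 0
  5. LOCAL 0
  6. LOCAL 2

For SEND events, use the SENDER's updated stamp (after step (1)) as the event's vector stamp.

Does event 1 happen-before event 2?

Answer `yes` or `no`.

Initial: VV[0]=[0, 0, 0]
Initial: VV[1]=[0, 0, 0]
Initial: VV[2]=[0, 0, 0]
Event 1: SEND 0->2: VV[0][0]++ -> VV[0]=[1, 0, 0], msg_vec=[1, 0, 0]; VV[2]=max(VV[2],msg_vec) then VV[2][2]++ -> VV[2]=[1, 0, 1]
Event 2: SEND 2->0: VV[2][2]++ -> VV[2]=[1, 0, 2], msg_vec=[1, 0, 2]; VV[0]=max(VV[0],msg_vec) then VV[0][0]++ -> VV[0]=[2, 0, 2]
Event 3: LOCAL 1: VV[1][1]++ -> VV[1]=[0, 1, 0]
Event 4: LOCAL 0: VV[0][0]++ -> VV[0]=[3, 0, 2]
Event 5: LOCAL 0: VV[0][0]++ -> VV[0]=[4, 0, 2]
Event 6: LOCAL 2: VV[2][2]++ -> VV[2]=[1, 0, 3]
Event 1 stamp: [1, 0, 0]
Event 2 stamp: [1, 0, 2]
[1, 0, 0] <= [1, 0, 2]? True. Equal? False. Happens-before: True

Answer: yes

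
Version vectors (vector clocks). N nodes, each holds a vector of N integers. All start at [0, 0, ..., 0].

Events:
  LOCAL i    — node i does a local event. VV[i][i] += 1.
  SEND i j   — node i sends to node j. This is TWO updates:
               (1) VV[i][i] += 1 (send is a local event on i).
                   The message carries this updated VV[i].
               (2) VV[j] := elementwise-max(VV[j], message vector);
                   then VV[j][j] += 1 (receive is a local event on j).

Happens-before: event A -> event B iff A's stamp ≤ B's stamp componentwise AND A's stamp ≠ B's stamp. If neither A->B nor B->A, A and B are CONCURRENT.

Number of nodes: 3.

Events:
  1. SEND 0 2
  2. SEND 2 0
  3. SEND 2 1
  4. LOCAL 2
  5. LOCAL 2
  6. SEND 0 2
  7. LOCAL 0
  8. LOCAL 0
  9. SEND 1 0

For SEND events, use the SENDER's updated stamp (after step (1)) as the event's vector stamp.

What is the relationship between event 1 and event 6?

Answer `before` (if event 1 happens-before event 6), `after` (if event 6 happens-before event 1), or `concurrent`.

Initial: VV[0]=[0, 0, 0]
Initial: VV[1]=[0, 0, 0]
Initial: VV[2]=[0, 0, 0]
Event 1: SEND 0->2: VV[0][0]++ -> VV[0]=[1, 0, 0], msg_vec=[1, 0, 0]; VV[2]=max(VV[2],msg_vec) then VV[2][2]++ -> VV[2]=[1, 0, 1]
Event 2: SEND 2->0: VV[2][2]++ -> VV[2]=[1, 0, 2], msg_vec=[1, 0, 2]; VV[0]=max(VV[0],msg_vec) then VV[0][0]++ -> VV[0]=[2, 0, 2]
Event 3: SEND 2->1: VV[2][2]++ -> VV[2]=[1, 0, 3], msg_vec=[1, 0, 3]; VV[1]=max(VV[1],msg_vec) then VV[1][1]++ -> VV[1]=[1, 1, 3]
Event 4: LOCAL 2: VV[2][2]++ -> VV[2]=[1, 0, 4]
Event 5: LOCAL 2: VV[2][2]++ -> VV[2]=[1, 0, 5]
Event 6: SEND 0->2: VV[0][0]++ -> VV[0]=[3, 0, 2], msg_vec=[3, 0, 2]; VV[2]=max(VV[2],msg_vec) then VV[2][2]++ -> VV[2]=[3, 0, 6]
Event 7: LOCAL 0: VV[0][0]++ -> VV[0]=[4, 0, 2]
Event 8: LOCAL 0: VV[0][0]++ -> VV[0]=[5, 0, 2]
Event 9: SEND 1->0: VV[1][1]++ -> VV[1]=[1, 2, 3], msg_vec=[1, 2, 3]; VV[0]=max(VV[0],msg_vec) then VV[0][0]++ -> VV[0]=[6, 2, 3]
Event 1 stamp: [1, 0, 0]
Event 6 stamp: [3, 0, 2]
[1, 0, 0] <= [3, 0, 2]? True
[3, 0, 2] <= [1, 0, 0]? False
Relation: before

Answer: before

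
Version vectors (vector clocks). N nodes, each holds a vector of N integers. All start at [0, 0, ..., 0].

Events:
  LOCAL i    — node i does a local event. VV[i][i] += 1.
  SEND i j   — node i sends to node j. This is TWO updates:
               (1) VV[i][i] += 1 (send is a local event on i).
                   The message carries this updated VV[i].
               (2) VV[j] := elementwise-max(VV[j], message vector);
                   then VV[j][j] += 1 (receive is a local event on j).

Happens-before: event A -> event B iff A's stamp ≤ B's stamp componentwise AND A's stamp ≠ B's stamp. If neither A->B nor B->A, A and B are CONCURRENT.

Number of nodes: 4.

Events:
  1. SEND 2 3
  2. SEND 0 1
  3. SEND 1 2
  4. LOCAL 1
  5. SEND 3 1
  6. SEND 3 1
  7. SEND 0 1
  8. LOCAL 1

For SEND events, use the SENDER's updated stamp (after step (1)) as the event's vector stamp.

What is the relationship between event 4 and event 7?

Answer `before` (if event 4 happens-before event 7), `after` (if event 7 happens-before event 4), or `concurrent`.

Initial: VV[0]=[0, 0, 0, 0]
Initial: VV[1]=[0, 0, 0, 0]
Initial: VV[2]=[0, 0, 0, 0]
Initial: VV[3]=[0, 0, 0, 0]
Event 1: SEND 2->3: VV[2][2]++ -> VV[2]=[0, 0, 1, 0], msg_vec=[0, 0, 1, 0]; VV[3]=max(VV[3],msg_vec) then VV[3][3]++ -> VV[3]=[0, 0, 1, 1]
Event 2: SEND 0->1: VV[0][0]++ -> VV[0]=[1, 0, 0, 0], msg_vec=[1, 0, 0, 0]; VV[1]=max(VV[1],msg_vec) then VV[1][1]++ -> VV[1]=[1, 1, 0, 0]
Event 3: SEND 1->2: VV[1][1]++ -> VV[1]=[1, 2, 0, 0], msg_vec=[1, 2, 0, 0]; VV[2]=max(VV[2],msg_vec) then VV[2][2]++ -> VV[2]=[1, 2, 2, 0]
Event 4: LOCAL 1: VV[1][1]++ -> VV[1]=[1, 3, 0, 0]
Event 5: SEND 3->1: VV[3][3]++ -> VV[3]=[0, 0, 1, 2], msg_vec=[0, 0, 1, 2]; VV[1]=max(VV[1],msg_vec) then VV[1][1]++ -> VV[1]=[1, 4, 1, 2]
Event 6: SEND 3->1: VV[3][3]++ -> VV[3]=[0, 0, 1, 3], msg_vec=[0, 0, 1, 3]; VV[1]=max(VV[1],msg_vec) then VV[1][1]++ -> VV[1]=[1, 5, 1, 3]
Event 7: SEND 0->1: VV[0][0]++ -> VV[0]=[2, 0, 0, 0], msg_vec=[2, 0, 0, 0]; VV[1]=max(VV[1],msg_vec) then VV[1][1]++ -> VV[1]=[2, 6, 1, 3]
Event 8: LOCAL 1: VV[1][1]++ -> VV[1]=[2, 7, 1, 3]
Event 4 stamp: [1, 3, 0, 0]
Event 7 stamp: [2, 0, 0, 0]
[1, 3, 0, 0] <= [2, 0, 0, 0]? False
[2, 0, 0, 0] <= [1, 3, 0, 0]? False
Relation: concurrent

Answer: concurrent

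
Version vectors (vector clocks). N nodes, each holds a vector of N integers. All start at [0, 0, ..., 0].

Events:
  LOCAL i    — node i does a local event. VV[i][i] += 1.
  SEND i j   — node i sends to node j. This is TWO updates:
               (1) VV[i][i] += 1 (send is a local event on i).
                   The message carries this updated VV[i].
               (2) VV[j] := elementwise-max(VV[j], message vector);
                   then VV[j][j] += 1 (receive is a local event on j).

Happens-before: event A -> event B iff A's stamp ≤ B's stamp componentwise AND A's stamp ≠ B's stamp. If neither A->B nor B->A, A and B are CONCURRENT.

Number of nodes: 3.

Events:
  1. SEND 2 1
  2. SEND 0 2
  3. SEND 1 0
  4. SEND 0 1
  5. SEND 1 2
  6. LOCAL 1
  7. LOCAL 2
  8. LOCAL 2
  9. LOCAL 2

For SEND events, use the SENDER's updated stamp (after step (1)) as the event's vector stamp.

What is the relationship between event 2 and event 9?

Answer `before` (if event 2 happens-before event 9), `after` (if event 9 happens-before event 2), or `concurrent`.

Initial: VV[0]=[0, 0, 0]
Initial: VV[1]=[0, 0, 0]
Initial: VV[2]=[0, 0, 0]
Event 1: SEND 2->1: VV[2][2]++ -> VV[2]=[0, 0, 1], msg_vec=[0, 0, 1]; VV[1]=max(VV[1],msg_vec) then VV[1][1]++ -> VV[1]=[0, 1, 1]
Event 2: SEND 0->2: VV[0][0]++ -> VV[0]=[1, 0, 0], msg_vec=[1, 0, 0]; VV[2]=max(VV[2],msg_vec) then VV[2][2]++ -> VV[2]=[1, 0, 2]
Event 3: SEND 1->0: VV[1][1]++ -> VV[1]=[0, 2, 1], msg_vec=[0, 2, 1]; VV[0]=max(VV[0],msg_vec) then VV[0][0]++ -> VV[0]=[2, 2, 1]
Event 4: SEND 0->1: VV[0][0]++ -> VV[0]=[3, 2, 1], msg_vec=[3, 2, 1]; VV[1]=max(VV[1],msg_vec) then VV[1][1]++ -> VV[1]=[3, 3, 1]
Event 5: SEND 1->2: VV[1][1]++ -> VV[1]=[3, 4, 1], msg_vec=[3, 4, 1]; VV[2]=max(VV[2],msg_vec) then VV[2][2]++ -> VV[2]=[3, 4, 3]
Event 6: LOCAL 1: VV[1][1]++ -> VV[1]=[3, 5, 1]
Event 7: LOCAL 2: VV[2][2]++ -> VV[2]=[3, 4, 4]
Event 8: LOCAL 2: VV[2][2]++ -> VV[2]=[3, 4, 5]
Event 9: LOCAL 2: VV[2][2]++ -> VV[2]=[3, 4, 6]
Event 2 stamp: [1, 0, 0]
Event 9 stamp: [3, 4, 6]
[1, 0, 0] <= [3, 4, 6]? True
[3, 4, 6] <= [1, 0, 0]? False
Relation: before

Answer: before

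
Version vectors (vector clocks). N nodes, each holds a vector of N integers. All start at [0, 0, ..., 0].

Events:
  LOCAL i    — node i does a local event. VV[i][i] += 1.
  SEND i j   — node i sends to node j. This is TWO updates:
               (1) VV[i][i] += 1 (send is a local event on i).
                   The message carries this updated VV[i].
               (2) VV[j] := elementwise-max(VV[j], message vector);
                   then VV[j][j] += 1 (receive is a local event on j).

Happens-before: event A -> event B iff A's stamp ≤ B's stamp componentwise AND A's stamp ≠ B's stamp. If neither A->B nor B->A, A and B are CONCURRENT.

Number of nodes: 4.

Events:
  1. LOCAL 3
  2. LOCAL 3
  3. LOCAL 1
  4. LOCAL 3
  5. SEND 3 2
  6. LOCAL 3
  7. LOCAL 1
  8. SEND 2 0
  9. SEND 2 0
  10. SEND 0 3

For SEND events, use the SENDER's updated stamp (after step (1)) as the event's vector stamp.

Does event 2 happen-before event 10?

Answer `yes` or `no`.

Answer: yes

Derivation:
Initial: VV[0]=[0, 0, 0, 0]
Initial: VV[1]=[0, 0, 0, 0]
Initial: VV[2]=[0, 0, 0, 0]
Initial: VV[3]=[0, 0, 0, 0]
Event 1: LOCAL 3: VV[3][3]++ -> VV[3]=[0, 0, 0, 1]
Event 2: LOCAL 3: VV[3][3]++ -> VV[3]=[0, 0, 0, 2]
Event 3: LOCAL 1: VV[1][1]++ -> VV[1]=[0, 1, 0, 0]
Event 4: LOCAL 3: VV[3][3]++ -> VV[3]=[0, 0, 0, 3]
Event 5: SEND 3->2: VV[3][3]++ -> VV[3]=[0, 0, 0, 4], msg_vec=[0, 0, 0, 4]; VV[2]=max(VV[2],msg_vec) then VV[2][2]++ -> VV[2]=[0, 0, 1, 4]
Event 6: LOCAL 3: VV[3][3]++ -> VV[3]=[0, 0, 0, 5]
Event 7: LOCAL 1: VV[1][1]++ -> VV[1]=[0, 2, 0, 0]
Event 8: SEND 2->0: VV[2][2]++ -> VV[2]=[0, 0, 2, 4], msg_vec=[0, 0, 2, 4]; VV[0]=max(VV[0],msg_vec) then VV[0][0]++ -> VV[0]=[1, 0, 2, 4]
Event 9: SEND 2->0: VV[2][2]++ -> VV[2]=[0, 0, 3, 4], msg_vec=[0, 0, 3, 4]; VV[0]=max(VV[0],msg_vec) then VV[0][0]++ -> VV[0]=[2, 0, 3, 4]
Event 10: SEND 0->3: VV[0][0]++ -> VV[0]=[3, 0, 3, 4], msg_vec=[3, 0, 3, 4]; VV[3]=max(VV[3],msg_vec) then VV[3][3]++ -> VV[3]=[3, 0, 3, 6]
Event 2 stamp: [0, 0, 0, 2]
Event 10 stamp: [3, 0, 3, 4]
[0, 0, 0, 2] <= [3, 0, 3, 4]? True. Equal? False. Happens-before: True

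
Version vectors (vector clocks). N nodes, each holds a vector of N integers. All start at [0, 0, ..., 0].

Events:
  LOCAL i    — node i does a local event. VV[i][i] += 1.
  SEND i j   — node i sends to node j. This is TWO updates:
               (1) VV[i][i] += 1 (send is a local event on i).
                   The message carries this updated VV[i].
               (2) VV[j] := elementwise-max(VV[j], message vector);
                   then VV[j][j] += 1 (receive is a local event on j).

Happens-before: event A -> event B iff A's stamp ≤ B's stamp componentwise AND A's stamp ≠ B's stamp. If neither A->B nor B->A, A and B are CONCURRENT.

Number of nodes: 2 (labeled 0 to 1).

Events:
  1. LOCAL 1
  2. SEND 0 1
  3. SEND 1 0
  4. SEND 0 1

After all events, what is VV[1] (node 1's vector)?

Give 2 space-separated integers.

Initial: VV[0]=[0, 0]
Initial: VV[1]=[0, 0]
Event 1: LOCAL 1: VV[1][1]++ -> VV[1]=[0, 1]
Event 2: SEND 0->1: VV[0][0]++ -> VV[0]=[1, 0], msg_vec=[1, 0]; VV[1]=max(VV[1],msg_vec) then VV[1][1]++ -> VV[1]=[1, 2]
Event 3: SEND 1->0: VV[1][1]++ -> VV[1]=[1, 3], msg_vec=[1, 3]; VV[0]=max(VV[0],msg_vec) then VV[0][0]++ -> VV[0]=[2, 3]
Event 4: SEND 0->1: VV[0][0]++ -> VV[0]=[3, 3], msg_vec=[3, 3]; VV[1]=max(VV[1],msg_vec) then VV[1][1]++ -> VV[1]=[3, 4]
Final vectors: VV[0]=[3, 3]; VV[1]=[3, 4]

Answer: 3 4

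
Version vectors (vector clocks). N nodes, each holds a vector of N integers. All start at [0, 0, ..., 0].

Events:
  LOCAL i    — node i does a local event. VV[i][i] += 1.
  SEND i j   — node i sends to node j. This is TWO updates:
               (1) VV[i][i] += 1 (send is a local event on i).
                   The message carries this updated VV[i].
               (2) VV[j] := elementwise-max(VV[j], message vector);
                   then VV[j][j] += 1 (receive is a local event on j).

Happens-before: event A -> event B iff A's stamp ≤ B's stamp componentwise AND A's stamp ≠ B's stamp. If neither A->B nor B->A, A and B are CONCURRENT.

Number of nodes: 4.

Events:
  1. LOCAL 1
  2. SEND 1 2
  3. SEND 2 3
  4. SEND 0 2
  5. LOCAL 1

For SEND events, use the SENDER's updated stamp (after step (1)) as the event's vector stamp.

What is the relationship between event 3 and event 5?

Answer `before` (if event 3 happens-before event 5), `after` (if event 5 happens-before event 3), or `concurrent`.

Answer: concurrent

Derivation:
Initial: VV[0]=[0, 0, 0, 0]
Initial: VV[1]=[0, 0, 0, 0]
Initial: VV[2]=[0, 0, 0, 0]
Initial: VV[3]=[0, 0, 0, 0]
Event 1: LOCAL 1: VV[1][1]++ -> VV[1]=[0, 1, 0, 0]
Event 2: SEND 1->2: VV[1][1]++ -> VV[1]=[0, 2, 0, 0], msg_vec=[0, 2, 0, 0]; VV[2]=max(VV[2],msg_vec) then VV[2][2]++ -> VV[2]=[0, 2, 1, 0]
Event 3: SEND 2->3: VV[2][2]++ -> VV[2]=[0, 2, 2, 0], msg_vec=[0, 2, 2, 0]; VV[3]=max(VV[3],msg_vec) then VV[3][3]++ -> VV[3]=[0, 2, 2, 1]
Event 4: SEND 0->2: VV[0][0]++ -> VV[0]=[1, 0, 0, 0], msg_vec=[1, 0, 0, 0]; VV[2]=max(VV[2],msg_vec) then VV[2][2]++ -> VV[2]=[1, 2, 3, 0]
Event 5: LOCAL 1: VV[1][1]++ -> VV[1]=[0, 3, 0, 0]
Event 3 stamp: [0, 2, 2, 0]
Event 5 stamp: [0, 3, 0, 0]
[0, 2, 2, 0] <= [0, 3, 0, 0]? False
[0, 3, 0, 0] <= [0, 2, 2, 0]? False
Relation: concurrent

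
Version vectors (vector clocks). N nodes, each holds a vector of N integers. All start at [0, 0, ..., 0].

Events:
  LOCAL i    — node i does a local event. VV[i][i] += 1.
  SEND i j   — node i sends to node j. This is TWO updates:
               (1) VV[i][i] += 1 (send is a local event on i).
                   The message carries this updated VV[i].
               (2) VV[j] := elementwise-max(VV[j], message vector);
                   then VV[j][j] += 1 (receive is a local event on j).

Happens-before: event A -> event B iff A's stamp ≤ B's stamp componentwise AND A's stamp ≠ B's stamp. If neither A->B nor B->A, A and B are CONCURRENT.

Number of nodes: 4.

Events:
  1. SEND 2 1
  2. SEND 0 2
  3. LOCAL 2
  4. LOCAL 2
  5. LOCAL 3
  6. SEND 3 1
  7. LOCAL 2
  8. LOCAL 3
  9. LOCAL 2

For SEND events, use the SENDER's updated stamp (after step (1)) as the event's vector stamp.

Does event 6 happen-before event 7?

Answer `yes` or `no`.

Initial: VV[0]=[0, 0, 0, 0]
Initial: VV[1]=[0, 0, 0, 0]
Initial: VV[2]=[0, 0, 0, 0]
Initial: VV[3]=[0, 0, 0, 0]
Event 1: SEND 2->1: VV[2][2]++ -> VV[2]=[0, 0, 1, 0], msg_vec=[0, 0, 1, 0]; VV[1]=max(VV[1],msg_vec) then VV[1][1]++ -> VV[1]=[0, 1, 1, 0]
Event 2: SEND 0->2: VV[0][0]++ -> VV[0]=[1, 0, 0, 0], msg_vec=[1, 0, 0, 0]; VV[2]=max(VV[2],msg_vec) then VV[2][2]++ -> VV[2]=[1, 0, 2, 0]
Event 3: LOCAL 2: VV[2][2]++ -> VV[2]=[1, 0, 3, 0]
Event 4: LOCAL 2: VV[2][2]++ -> VV[2]=[1, 0, 4, 0]
Event 5: LOCAL 3: VV[3][3]++ -> VV[3]=[0, 0, 0, 1]
Event 6: SEND 3->1: VV[3][3]++ -> VV[3]=[0, 0, 0, 2], msg_vec=[0, 0, 0, 2]; VV[1]=max(VV[1],msg_vec) then VV[1][1]++ -> VV[1]=[0, 2, 1, 2]
Event 7: LOCAL 2: VV[2][2]++ -> VV[2]=[1, 0, 5, 0]
Event 8: LOCAL 3: VV[3][3]++ -> VV[3]=[0, 0, 0, 3]
Event 9: LOCAL 2: VV[2][2]++ -> VV[2]=[1, 0, 6, 0]
Event 6 stamp: [0, 0, 0, 2]
Event 7 stamp: [1, 0, 5, 0]
[0, 0, 0, 2] <= [1, 0, 5, 0]? False. Equal? False. Happens-before: False

Answer: no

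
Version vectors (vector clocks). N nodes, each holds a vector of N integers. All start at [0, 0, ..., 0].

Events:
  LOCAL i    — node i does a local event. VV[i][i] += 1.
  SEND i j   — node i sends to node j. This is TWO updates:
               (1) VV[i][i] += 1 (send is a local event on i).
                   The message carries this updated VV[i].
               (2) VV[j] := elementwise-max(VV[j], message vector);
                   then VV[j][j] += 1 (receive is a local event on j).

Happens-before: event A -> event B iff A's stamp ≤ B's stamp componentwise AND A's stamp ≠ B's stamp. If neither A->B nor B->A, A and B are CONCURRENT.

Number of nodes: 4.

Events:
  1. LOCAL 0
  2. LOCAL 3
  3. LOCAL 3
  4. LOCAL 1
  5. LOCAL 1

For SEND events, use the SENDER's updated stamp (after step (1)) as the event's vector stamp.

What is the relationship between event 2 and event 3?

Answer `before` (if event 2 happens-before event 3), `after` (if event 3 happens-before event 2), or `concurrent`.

Initial: VV[0]=[0, 0, 0, 0]
Initial: VV[1]=[0, 0, 0, 0]
Initial: VV[2]=[0, 0, 0, 0]
Initial: VV[3]=[0, 0, 0, 0]
Event 1: LOCAL 0: VV[0][0]++ -> VV[0]=[1, 0, 0, 0]
Event 2: LOCAL 3: VV[3][3]++ -> VV[3]=[0, 0, 0, 1]
Event 3: LOCAL 3: VV[3][3]++ -> VV[3]=[0, 0, 0, 2]
Event 4: LOCAL 1: VV[1][1]++ -> VV[1]=[0, 1, 0, 0]
Event 5: LOCAL 1: VV[1][1]++ -> VV[1]=[0, 2, 0, 0]
Event 2 stamp: [0, 0, 0, 1]
Event 3 stamp: [0, 0, 0, 2]
[0, 0, 0, 1] <= [0, 0, 0, 2]? True
[0, 0, 0, 2] <= [0, 0, 0, 1]? False
Relation: before

Answer: before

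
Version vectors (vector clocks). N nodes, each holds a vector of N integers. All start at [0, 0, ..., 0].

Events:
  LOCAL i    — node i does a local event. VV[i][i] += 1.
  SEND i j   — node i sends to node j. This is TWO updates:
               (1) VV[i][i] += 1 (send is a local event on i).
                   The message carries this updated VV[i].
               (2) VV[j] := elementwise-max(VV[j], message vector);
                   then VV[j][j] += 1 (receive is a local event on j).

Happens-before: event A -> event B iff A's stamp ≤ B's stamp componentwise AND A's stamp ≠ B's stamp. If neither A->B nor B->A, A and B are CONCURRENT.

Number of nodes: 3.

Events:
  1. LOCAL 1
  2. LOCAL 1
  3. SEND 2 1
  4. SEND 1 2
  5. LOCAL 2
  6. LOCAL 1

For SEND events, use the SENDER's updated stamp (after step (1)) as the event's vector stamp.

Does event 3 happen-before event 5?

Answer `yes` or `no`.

Initial: VV[0]=[0, 0, 0]
Initial: VV[1]=[0, 0, 0]
Initial: VV[2]=[0, 0, 0]
Event 1: LOCAL 1: VV[1][1]++ -> VV[1]=[0, 1, 0]
Event 2: LOCAL 1: VV[1][1]++ -> VV[1]=[0, 2, 0]
Event 3: SEND 2->1: VV[2][2]++ -> VV[2]=[0, 0, 1], msg_vec=[0, 0, 1]; VV[1]=max(VV[1],msg_vec) then VV[1][1]++ -> VV[1]=[0, 3, 1]
Event 4: SEND 1->2: VV[1][1]++ -> VV[1]=[0, 4, 1], msg_vec=[0, 4, 1]; VV[2]=max(VV[2],msg_vec) then VV[2][2]++ -> VV[2]=[0, 4, 2]
Event 5: LOCAL 2: VV[2][2]++ -> VV[2]=[0, 4, 3]
Event 6: LOCAL 1: VV[1][1]++ -> VV[1]=[0, 5, 1]
Event 3 stamp: [0, 0, 1]
Event 5 stamp: [0, 4, 3]
[0, 0, 1] <= [0, 4, 3]? True. Equal? False. Happens-before: True

Answer: yes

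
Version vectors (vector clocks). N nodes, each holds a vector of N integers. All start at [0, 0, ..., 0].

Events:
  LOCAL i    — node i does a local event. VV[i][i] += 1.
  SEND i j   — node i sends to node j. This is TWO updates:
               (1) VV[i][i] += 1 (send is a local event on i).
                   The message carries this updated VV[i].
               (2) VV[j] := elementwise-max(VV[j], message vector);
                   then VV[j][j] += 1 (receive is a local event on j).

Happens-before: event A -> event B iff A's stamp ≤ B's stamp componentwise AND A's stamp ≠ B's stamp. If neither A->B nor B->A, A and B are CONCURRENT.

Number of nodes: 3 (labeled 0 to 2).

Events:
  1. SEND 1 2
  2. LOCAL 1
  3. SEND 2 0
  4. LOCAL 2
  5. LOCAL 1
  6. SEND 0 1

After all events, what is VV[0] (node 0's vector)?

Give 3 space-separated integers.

Answer: 2 1 2

Derivation:
Initial: VV[0]=[0, 0, 0]
Initial: VV[1]=[0, 0, 0]
Initial: VV[2]=[0, 0, 0]
Event 1: SEND 1->2: VV[1][1]++ -> VV[1]=[0, 1, 0], msg_vec=[0, 1, 0]; VV[2]=max(VV[2],msg_vec) then VV[2][2]++ -> VV[2]=[0, 1, 1]
Event 2: LOCAL 1: VV[1][1]++ -> VV[1]=[0, 2, 0]
Event 3: SEND 2->0: VV[2][2]++ -> VV[2]=[0, 1, 2], msg_vec=[0, 1, 2]; VV[0]=max(VV[0],msg_vec) then VV[0][0]++ -> VV[0]=[1, 1, 2]
Event 4: LOCAL 2: VV[2][2]++ -> VV[2]=[0, 1, 3]
Event 5: LOCAL 1: VV[1][1]++ -> VV[1]=[0, 3, 0]
Event 6: SEND 0->1: VV[0][0]++ -> VV[0]=[2, 1, 2], msg_vec=[2, 1, 2]; VV[1]=max(VV[1],msg_vec) then VV[1][1]++ -> VV[1]=[2, 4, 2]
Final vectors: VV[0]=[2, 1, 2]; VV[1]=[2, 4, 2]; VV[2]=[0, 1, 3]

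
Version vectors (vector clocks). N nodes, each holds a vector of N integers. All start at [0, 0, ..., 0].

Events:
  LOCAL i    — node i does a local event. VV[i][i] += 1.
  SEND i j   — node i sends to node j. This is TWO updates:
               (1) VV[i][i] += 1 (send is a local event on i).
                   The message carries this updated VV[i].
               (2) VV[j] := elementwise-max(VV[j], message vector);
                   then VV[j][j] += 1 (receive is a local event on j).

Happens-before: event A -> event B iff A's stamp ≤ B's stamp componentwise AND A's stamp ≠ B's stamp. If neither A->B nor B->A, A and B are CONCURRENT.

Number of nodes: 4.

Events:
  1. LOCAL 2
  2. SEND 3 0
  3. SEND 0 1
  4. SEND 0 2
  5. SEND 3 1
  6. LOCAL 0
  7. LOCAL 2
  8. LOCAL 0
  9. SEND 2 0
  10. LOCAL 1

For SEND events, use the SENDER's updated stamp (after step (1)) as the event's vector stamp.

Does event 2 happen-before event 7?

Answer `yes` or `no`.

Answer: yes

Derivation:
Initial: VV[0]=[0, 0, 0, 0]
Initial: VV[1]=[0, 0, 0, 0]
Initial: VV[2]=[0, 0, 0, 0]
Initial: VV[3]=[0, 0, 0, 0]
Event 1: LOCAL 2: VV[2][2]++ -> VV[2]=[0, 0, 1, 0]
Event 2: SEND 3->0: VV[3][3]++ -> VV[3]=[0, 0, 0, 1], msg_vec=[0, 0, 0, 1]; VV[0]=max(VV[0],msg_vec) then VV[0][0]++ -> VV[0]=[1, 0, 0, 1]
Event 3: SEND 0->1: VV[0][0]++ -> VV[0]=[2, 0, 0, 1], msg_vec=[2, 0, 0, 1]; VV[1]=max(VV[1],msg_vec) then VV[1][1]++ -> VV[1]=[2, 1, 0, 1]
Event 4: SEND 0->2: VV[0][0]++ -> VV[0]=[3, 0, 0, 1], msg_vec=[3, 0, 0, 1]; VV[2]=max(VV[2],msg_vec) then VV[2][2]++ -> VV[2]=[3, 0, 2, 1]
Event 5: SEND 3->1: VV[3][3]++ -> VV[3]=[0, 0, 0, 2], msg_vec=[0, 0, 0, 2]; VV[1]=max(VV[1],msg_vec) then VV[1][1]++ -> VV[1]=[2, 2, 0, 2]
Event 6: LOCAL 0: VV[0][0]++ -> VV[0]=[4, 0, 0, 1]
Event 7: LOCAL 2: VV[2][2]++ -> VV[2]=[3, 0, 3, 1]
Event 8: LOCAL 0: VV[0][0]++ -> VV[0]=[5, 0, 0, 1]
Event 9: SEND 2->0: VV[2][2]++ -> VV[2]=[3, 0, 4, 1], msg_vec=[3, 0, 4, 1]; VV[0]=max(VV[0],msg_vec) then VV[0][0]++ -> VV[0]=[6, 0, 4, 1]
Event 10: LOCAL 1: VV[1][1]++ -> VV[1]=[2, 3, 0, 2]
Event 2 stamp: [0, 0, 0, 1]
Event 7 stamp: [3, 0, 3, 1]
[0, 0, 0, 1] <= [3, 0, 3, 1]? True. Equal? False. Happens-before: True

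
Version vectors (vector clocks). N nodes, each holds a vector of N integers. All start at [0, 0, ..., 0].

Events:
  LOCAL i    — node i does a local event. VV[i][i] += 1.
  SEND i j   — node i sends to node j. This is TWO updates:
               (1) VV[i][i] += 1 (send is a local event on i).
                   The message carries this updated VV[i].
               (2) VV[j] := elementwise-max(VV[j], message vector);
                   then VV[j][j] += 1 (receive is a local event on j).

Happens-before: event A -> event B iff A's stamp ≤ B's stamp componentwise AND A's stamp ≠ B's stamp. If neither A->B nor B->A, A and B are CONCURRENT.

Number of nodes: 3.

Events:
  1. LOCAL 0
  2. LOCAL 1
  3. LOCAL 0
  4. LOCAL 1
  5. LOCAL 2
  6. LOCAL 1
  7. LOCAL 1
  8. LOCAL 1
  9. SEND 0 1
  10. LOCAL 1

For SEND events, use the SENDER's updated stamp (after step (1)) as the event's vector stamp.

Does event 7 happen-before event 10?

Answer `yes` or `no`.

Initial: VV[0]=[0, 0, 0]
Initial: VV[1]=[0, 0, 0]
Initial: VV[2]=[0, 0, 0]
Event 1: LOCAL 0: VV[0][0]++ -> VV[0]=[1, 0, 0]
Event 2: LOCAL 1: VV[1][1]++ -> VV[1]=[0, 1, 0]
Event 3: LOCAL 0: VV[0][0]++ -> VV[0]=[2, 0, 0]
Event 4: LOCAL 1: VV[1][1]++ -> VV[1]=[0, 2, 0]
Event 5: LOCAL 2: VV[2][2]++ -> VV[2]=[0, 0, 1]
Event 6: LOCAL 1: VV[1][1]++ -> VV[1]=[0, 3, 0]
Event 7: LOCAL 1: VV[1][1]++ -> VV[1]=[0, 4, 0]
Event 8: LOCAL 1: VV[1][1]++ -> VV[1]=[0, 5, 0]
Event 9: SEND 0->1: VV[0][0]++ -> VV[0]=[3, 0, 0], msg_vec=[3, 0, 0]; VV[1]=max(VV[1],msg_vec) then VV[1][1]++ -> VV[1]=[3, 6, 0]
Event 10: LOCAL 1: VV[1][1]++ -> VV[1]=[3, 7, 0]
Event 7 stamp: [0, 4, 0]
Event 10 stamp: [3, 7, 0]
[0, 4, 0] <= [3, 7, 0]? True. Equal? False. Happens-before: True

Answer: yes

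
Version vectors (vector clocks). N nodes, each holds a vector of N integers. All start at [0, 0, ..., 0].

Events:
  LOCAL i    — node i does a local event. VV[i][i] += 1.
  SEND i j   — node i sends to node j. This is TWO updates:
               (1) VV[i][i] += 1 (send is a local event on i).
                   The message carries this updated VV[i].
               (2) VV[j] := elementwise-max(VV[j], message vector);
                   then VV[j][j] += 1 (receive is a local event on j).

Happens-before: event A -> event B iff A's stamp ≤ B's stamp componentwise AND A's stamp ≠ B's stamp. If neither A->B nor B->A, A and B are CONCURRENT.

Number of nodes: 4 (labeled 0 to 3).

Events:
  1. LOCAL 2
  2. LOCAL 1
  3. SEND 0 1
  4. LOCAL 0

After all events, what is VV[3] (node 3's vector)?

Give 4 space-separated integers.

Initial: VV[0]=[0, 0, 0, 0]
Initial: VV[1]=[0, 0, 0, 0]
Initial: VV[2]=[0, 0, 0, 0]
Initial: VV[3]=[0, 0, 0, 0]
Event 1: LOCAL 2: VV[2][2]++ -> VV[2]=[0, 0, 1, 0]
Event 2: LOCAL 1: VV[1][1]++ -> VV[1]=[0, 1, 0, 0]
Event 3: SEND 0->1: VV[0][0]++ -> VV[0]=[1, 0, 0, 0], msg_vec=[1, 0, 0, 0]; VV[1]=max(VV[1],msg_vec) then VV[1][1]++ -> VV[1]=[1, 2, 0, 0]
Event 4: LOCAL 0: VV[0][0]++ -> VV[0]=[2, 0, 0, 0]
Final vectors: VV[0]=[2, 0, 0, 0]; VV[1]=[1, 2, 0, 0]; VV[2]=[0, 0, 1, 0]; VV[3]=[0, 0, 0, 0]

Answer: 0 0 0 0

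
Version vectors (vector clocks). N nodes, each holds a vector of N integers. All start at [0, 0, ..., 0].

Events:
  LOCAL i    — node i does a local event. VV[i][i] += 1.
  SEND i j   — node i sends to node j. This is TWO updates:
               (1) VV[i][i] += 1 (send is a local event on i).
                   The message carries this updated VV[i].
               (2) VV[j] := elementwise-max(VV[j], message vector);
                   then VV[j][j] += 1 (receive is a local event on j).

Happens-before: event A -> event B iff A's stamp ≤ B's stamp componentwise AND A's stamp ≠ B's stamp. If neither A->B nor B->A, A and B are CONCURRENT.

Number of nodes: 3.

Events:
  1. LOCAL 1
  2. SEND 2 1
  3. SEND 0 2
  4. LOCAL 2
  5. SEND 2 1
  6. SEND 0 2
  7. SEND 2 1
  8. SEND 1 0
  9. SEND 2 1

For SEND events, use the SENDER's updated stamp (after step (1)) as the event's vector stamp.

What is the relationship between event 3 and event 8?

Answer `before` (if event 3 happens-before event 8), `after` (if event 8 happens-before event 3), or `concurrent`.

Initial: VV[0]=[0, 0, 0]
Initial: VV[1]=[0, 0, 0]
Initial: VV[2]=[0, 0, 0]
Event 1: LOCAL 1: VV[1][1]++ -> VV[1]=[0, 1, 0]
Event 2: SEND 2->1: VV[2][2]++ -> VV[2]=[0, 0, 1], msg_vec=[0, 0, 1]; VV[1]=max(VV[1],msg_vec) then VV[1][1]++ -> VV[1]=[0, 2, 1]
Event 3: SEND 0->2: VV[0][0]++ -> VV[0]=[1, 0, 0], msg_vec=[1, 0, 0]; VV[2]=max(VV[2],msg_vec) then VV[2][2]++ -> VV[2]=[1, 0, 2]
Event 4: LOCAL 2: VV[2][2]++ -> VV[2]=[1, 0, 3]
Event 5: SEND 2->1: VV[2][2]++ -> VV[2]=[1, 0, 4], msg_vec=[1, 0, 4]; VV[1]=max(VV[1],msg_vec) then VV[1][1]++ -> VV[1]=[1, 3, 4]
Event 6: SEND 0->2: VV[0][0]++ -> VV[0]=[2, 0, 0], msg_vec=[2, 0, 0]; VV[2]=max(VV[2],msg_vec) then VV[2][2]++ -> VV[2]=[2, 0, 5]
Event 7: SEND 2->1: VV[2][2]++ -> VV[2]=[2, 0, 6], msg_vec=[2, 0, 6]; VV[1]=max(VV[1],msg_vec) then VV[1][1]++ -> VV[1]=[2, 4, 6]
Event 8: SEND 1->0: VV[1][1]++ -> VV[1]=[2, 5, 6], msg_vec=[2, 5, 6]; VV[0]=max(VV[0],msg_vec) then VV[0][0]++ -> VV[0]=[3, 5, 6]
Event 9: SEND 2->1: VV[2][2]++ -> VV[2]=[2, 0, 7], msg_vec=[2, 0, 7]; VV[1]=max(VV[1],msg_vec) then VV[1][1]++ -> VV[1]=[2, 6, 7]
Event 3 stamp: [1, 0, 0]
Event 8 stamp: [2, 5, 6]
[1, 0, 0] <= [2, 5, 6]? True
[2, 5, 6] <= [1, 0, 0]? False
Relation: before

Answer: before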